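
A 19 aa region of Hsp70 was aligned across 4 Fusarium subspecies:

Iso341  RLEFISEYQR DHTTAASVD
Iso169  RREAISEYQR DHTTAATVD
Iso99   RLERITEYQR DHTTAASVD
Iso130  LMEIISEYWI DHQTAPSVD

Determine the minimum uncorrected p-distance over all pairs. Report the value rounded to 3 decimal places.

Pairwise Hamming distances:
  Iso341 vs Iso169: 3
  Iso341 vs Iso99: 2
  Iso341 vs Iso130: 7
  Iso169 vs Iso99: 4
  Iso169 vs Iso130: 8
  Iso99 vs Iso130: 8
The smallest is 2 mismatches, between Iso341 and Iso99; p = 2/19 = 0.105.

0.105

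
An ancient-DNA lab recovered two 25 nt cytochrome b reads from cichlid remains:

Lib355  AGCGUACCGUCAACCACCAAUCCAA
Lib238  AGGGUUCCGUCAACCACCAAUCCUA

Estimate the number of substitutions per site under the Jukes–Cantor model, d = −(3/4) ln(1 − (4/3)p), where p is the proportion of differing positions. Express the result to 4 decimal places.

0.1308

Mismatches occur at site 3 (C/G), site 6 (A/U), site 24 (A/U).
p = 3/25 = 0.120000.
d = −0.75 · ln(1 − (4/3)·0.120000) = −0.75 · ln(0.840000) = −0.75 · (-0.174353) = 0.1308.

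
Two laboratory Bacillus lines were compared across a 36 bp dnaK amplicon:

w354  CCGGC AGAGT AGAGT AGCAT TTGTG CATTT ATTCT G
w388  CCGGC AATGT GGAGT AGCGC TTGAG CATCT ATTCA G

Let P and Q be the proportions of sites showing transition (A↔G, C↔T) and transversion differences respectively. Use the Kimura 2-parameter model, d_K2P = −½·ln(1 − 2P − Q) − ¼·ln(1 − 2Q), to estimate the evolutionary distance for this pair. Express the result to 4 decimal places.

Mismatches occur at site 7 (G↔A, transition), site 8 (A↔T, transversion), site 11 (A↔G, transition), site 19 (A↔G, transition), site 20 (T↔C, transition), site 24 (T↔A, transversion), site 29 (T↔C, transition), site 35 (T↔A, transversion).
Of the 8 differences, 5 transitions and 3 transversions over 36 sites: P = 5/36 = 0.138889, Q = 3/36 = 0.083333.
d = −0.5·ln(0.638889) − 0.25·ln(0.833334) = −0.5·(-0.448025) − 0.25·(-0.182321) = 0.2696.

0.2696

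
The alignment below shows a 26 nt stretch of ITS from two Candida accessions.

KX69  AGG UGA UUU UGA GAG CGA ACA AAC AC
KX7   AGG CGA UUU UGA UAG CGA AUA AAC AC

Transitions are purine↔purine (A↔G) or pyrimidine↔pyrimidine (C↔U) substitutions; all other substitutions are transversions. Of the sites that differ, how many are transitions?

The sequences differ at positions 4 (U/C, transition), 13 (G/U, transversion), 20 (C/U, transition).
Of the 3 differences, 2 transitions and 1 transversion, so the answer is 2.

2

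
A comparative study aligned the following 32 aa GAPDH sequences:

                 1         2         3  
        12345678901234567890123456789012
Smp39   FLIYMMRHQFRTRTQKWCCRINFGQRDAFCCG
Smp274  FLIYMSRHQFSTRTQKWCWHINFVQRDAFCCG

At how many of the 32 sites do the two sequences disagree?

Mismatches occur at site 6 (M→S), site 11 (R→S), site 19 (C→W), site 20 (R→H), site 24 (G→V).
That gives 5 mismatches out of 32 aligned sites, so the Hamming distance is 5.

5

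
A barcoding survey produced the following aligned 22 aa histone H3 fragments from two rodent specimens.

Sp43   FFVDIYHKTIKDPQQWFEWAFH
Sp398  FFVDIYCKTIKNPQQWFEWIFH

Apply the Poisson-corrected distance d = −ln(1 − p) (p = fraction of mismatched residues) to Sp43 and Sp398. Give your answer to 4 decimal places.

0.1466

Mismatches occur at site 7 (H/C), site 12 (D/N), site 20 (A/I).
p = 3/22 = 0.136364.
d = −ln(1 − 0.136364) = −ln(0.863636) = 0.1466.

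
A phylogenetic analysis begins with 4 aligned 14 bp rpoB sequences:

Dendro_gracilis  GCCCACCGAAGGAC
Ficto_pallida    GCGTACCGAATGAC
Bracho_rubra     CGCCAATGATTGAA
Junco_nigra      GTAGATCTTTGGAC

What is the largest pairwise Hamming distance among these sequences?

10

Pairwise Hamming distances:
  Dendro_gracilis vs Ficto_pallida: 3
  Dendro_gracilis vs Bracho_rubra: 7
  Dendro_gracilis vs Junco_nigra: 7
  Ficto_pallida vs Bracho_rubra: 8
  Ficto_pallida vs Junco_nigra: 8
  Bracho_rubra vs Junco_nigra: 10
The largest is 10, between Bracho_rubra and Junco_nigra.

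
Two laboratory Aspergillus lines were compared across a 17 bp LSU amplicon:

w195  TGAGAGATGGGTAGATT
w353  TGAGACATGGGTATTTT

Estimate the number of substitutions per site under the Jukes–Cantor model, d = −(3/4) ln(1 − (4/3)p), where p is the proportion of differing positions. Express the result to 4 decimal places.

Mismatches occur at site 6 (G→C), site 14 (G→T), site 15 (A→T).
p = 3/17 = 0.176471.
d = −0.75 · ln(1 − (4/3)·0.176471) = −0.75 · ln(0.764705) = −0.75 · (-0.268265) = 0.2012.

0.2012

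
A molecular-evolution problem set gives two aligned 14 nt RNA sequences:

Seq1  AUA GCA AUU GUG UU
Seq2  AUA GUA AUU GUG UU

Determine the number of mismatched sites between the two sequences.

Differing sites — 5:C/U.
That gives 1 mismatch out of 14 aligned sites, so the Hamming distance is 1.

1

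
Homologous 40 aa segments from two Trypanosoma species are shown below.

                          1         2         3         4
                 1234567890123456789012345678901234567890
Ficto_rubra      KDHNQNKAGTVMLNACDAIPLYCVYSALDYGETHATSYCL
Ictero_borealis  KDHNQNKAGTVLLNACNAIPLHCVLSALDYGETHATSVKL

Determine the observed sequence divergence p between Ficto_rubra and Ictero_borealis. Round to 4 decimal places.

0.1500

Mismatches occur at site 12 (M/L), site 17 (D/N), site 22 (Y/H), site 25 (Y/L), site 38 (Y/V), site 39 (C/K).
There are 6 differences over 40 sites, so p = 6/40 = 0.1500.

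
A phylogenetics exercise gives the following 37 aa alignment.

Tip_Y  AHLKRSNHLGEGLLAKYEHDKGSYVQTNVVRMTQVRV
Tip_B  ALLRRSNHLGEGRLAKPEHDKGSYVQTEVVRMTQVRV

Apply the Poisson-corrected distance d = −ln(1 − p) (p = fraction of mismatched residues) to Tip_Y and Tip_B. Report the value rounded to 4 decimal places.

0.1452

The sequences differ at positions 2 (H/L), 4 (K/R), 13 (L/R), 17 (Y/P), 28 (N/E).
p = 5/37 = 0.135135.
d = −ln(1 − 0.135135) = −ln(0.864865) = 0.1452.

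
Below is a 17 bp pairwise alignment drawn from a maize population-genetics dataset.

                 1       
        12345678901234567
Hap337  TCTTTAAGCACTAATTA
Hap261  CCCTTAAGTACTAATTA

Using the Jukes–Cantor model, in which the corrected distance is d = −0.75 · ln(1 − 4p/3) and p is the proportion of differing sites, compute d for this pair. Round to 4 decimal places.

Mismatches occur at site 1 (T/C), site 3 (T/C), site 9 (C/T).
p = 3/17 = 0.176471.
d = −0.75 · ln(1 − (4/3)·0.176471) = −0.75 · ln(0.764705) = −0.75 · (-0.268265) = 0.2012.

0.2012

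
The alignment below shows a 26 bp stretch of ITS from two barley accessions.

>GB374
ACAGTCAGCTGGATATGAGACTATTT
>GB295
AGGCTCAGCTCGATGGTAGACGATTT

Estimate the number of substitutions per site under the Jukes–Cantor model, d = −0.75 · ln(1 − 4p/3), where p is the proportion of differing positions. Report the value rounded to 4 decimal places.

Differing sites — 2:C/G; 3:A/G; 4:G/C; 11:G/C; 15:A/G; 16:T/G; 17:G/T; 22:T/G.
p = 8/26 = 0.307692.
d = −0.75 · ln(1 − (4/3)·0.307692) = −0.75 · ln(0.589744) = −0.75 · (-0.528067) = 0.3961.

0.3961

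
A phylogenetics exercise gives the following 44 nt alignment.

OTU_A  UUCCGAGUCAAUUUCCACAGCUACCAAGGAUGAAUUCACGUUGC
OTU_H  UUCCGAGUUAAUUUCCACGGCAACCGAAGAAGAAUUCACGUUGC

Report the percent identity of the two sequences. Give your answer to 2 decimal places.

86.36%

Mismatches occur at site 9 (C/U), site 19 (A/G), site 22 (U/A), site 26 (A/G), site 28 (G/A), site 31 (U/A).
38 of the 44 sites match, so the percent identity is 38/44 × 100 = 86.36%.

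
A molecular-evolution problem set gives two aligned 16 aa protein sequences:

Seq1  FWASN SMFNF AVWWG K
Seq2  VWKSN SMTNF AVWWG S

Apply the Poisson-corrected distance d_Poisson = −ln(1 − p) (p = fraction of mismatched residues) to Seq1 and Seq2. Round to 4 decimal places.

The sequences differ at positions 1 (F/V), 3 (A/K), 8 (F/T), 16 (K/S).
p = 4/16 = 0.250000.
d = −ln(1 − 0.250000) = −ln(0.750000) = 0.2877.

0.2877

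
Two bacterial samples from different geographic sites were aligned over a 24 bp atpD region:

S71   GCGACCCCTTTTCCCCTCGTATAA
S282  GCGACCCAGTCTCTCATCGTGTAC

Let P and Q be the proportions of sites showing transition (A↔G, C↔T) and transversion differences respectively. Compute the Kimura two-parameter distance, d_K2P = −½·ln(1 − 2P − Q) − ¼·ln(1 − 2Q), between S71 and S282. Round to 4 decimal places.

0.3709

The sequences differ at positions 8 (C/A, transversion), 9 (T/G, transversion), 11 (T/C, transition), 14 (C/T, transition), 16 (C/A, transversion), 21 (A/G, transition), 24 (A/C, transversion).
Of the 7 differences, 3 transitions and 4 transversions over 24 sites: P = 3/24 = 0.125000, Q = 4/24 = 0.166667.
d = −0.5·ln(0.583333) − 0.25·ln(0.666666) = −0.5·(-0.538997) − 0.25·(-0.405466) = 0.3709.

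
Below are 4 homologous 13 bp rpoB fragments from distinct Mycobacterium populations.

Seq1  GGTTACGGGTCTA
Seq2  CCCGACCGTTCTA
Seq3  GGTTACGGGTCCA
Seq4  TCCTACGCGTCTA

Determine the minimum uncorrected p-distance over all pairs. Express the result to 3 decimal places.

0.077

Pairwise Hamming distances:
  Seq1 vs Seq2: 6
  Seq1 vs Seq3: 1
  Seq1 vs Seq4: 4
  Seq2 vs Seq3: 7
  Seq2 vs Seq4: 5
  Seq3 vs Seq4: 5
The smallest is 1 mismatch, between Seq1 and Seq3; p = 1/13 = 0.077.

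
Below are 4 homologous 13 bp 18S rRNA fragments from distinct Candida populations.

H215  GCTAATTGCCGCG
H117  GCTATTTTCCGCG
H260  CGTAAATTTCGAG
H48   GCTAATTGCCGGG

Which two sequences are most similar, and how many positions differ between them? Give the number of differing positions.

1

Pairwise Hamming distances:
  H215 vs H117: 2
  H215 vs H260: 6
  H215 vs H48: 1
  H117 vs H260: 6
  H117 vs H48: 3
  H260 vs H48: 6
The smallest is 1, between H215 and H48.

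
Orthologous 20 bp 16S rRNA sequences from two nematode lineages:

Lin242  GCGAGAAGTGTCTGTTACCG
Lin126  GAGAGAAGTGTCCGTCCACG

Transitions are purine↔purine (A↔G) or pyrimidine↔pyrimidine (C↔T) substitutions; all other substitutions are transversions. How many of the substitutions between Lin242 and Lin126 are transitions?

2

Mismatches occur at site 2 (C→A, transversion), site 13 (T→C, transition), site 16 (T→C, transition), site 17 (A→C, transversion), site 18 (C→A, transversion).
Of the 5 differences, 2 transitions and 3 transversions, so the answer is 2.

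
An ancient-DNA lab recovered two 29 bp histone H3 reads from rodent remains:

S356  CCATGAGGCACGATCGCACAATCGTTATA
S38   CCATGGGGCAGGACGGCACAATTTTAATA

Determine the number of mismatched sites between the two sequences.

Differing sites — 6:A/G; 11:C/G; 14:T/C; 15:C/G; 23:C/T; 24:G/T; 26:T/A.
That gives 7 mismatches out of 29 aligned sites, so the Hamming distance is 7.

7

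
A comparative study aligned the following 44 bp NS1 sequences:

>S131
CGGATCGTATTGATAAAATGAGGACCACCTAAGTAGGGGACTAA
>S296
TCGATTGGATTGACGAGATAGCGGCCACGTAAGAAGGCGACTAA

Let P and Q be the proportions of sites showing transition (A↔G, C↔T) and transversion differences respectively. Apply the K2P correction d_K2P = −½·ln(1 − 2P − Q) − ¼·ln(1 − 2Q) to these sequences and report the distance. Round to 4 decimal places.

Mismatches occur at site 1 (C/T, transition), site 2 (G/C, transversion), site 6 (C/T, transition), site 8 (T/G, transversion), site 14 (T/C, transition), site 15 (A/G, transition), site 17 (A/G, transition), site 20 (G/A, transition), site 21 (A/G, transition), site 22 (G/C, transversion), site 24 (A/G, transition), site 29 (C/G, transversion), site 34 (T/A, transversion), site 38 (G/C, transversion).
Of the 14 differences, 8 transitions and 6 transversions over 44 sites: P = 8/44 = 0.181818, Q = 6/44 = 0.136364.
d = −0.5·ln(0.500000) − 0.25·ln(0.727272) = −0.5·(-0.693147) − 0.25·(-0.318455) = 0.4262.

0.4262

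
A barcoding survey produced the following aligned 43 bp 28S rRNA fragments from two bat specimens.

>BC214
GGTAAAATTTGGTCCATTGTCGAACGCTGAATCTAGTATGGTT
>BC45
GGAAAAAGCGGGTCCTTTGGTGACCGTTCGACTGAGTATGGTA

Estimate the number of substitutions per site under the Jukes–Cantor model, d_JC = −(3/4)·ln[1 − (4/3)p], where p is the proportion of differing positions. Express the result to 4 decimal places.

0.4693

Mismatches occur at site 3 (T↔A), site 8 (T↔G), site 9 (T↔C), site 10 (T↔G), site 16 (A↔T), site 20 (T↔G), site 21 (C↔T), site 24 (A↔C), site 27 (C↔T), site 29 (G↔C), site 30 (A↔G), site 32 (T↔C), site 33 (C↔T), site 34 (T↔G), site 43 (T↔A).
p = 15/43 = 0.348837.
d = −0.75 · ln(1 − (4/3)·0.348837) = −0.75 · ln(0.534884) = −0.75 · (-0.625705) = 0.4693.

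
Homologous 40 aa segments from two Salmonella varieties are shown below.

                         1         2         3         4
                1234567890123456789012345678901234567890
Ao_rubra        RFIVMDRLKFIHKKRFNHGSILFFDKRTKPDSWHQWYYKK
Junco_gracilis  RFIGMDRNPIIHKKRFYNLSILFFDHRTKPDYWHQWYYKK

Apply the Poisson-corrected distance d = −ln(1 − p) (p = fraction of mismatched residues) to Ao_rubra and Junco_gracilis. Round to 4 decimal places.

The sequences differ at positions 4 (V/G), 8 (L/N), 9 (K/P), 10 (F/I), 17 (N/Y), 18 (H/N), 19 (G/L), 26 (K/H), 32 (S/Y).
p = 9/40 = 0.225000.
d = −ln(1 − 0.225000) = −ln(0.775000) = 0.2549.

0.2549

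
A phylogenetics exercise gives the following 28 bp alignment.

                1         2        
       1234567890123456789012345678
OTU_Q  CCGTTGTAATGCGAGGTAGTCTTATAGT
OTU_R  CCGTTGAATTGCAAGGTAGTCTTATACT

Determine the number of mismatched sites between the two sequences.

4

Mismatches occur at site 7 (T/A), site 9 (A/T), site 13 (G/A), site 27 (G/C).
That gives 4 mismatches out of 28 aligned sites, so the Hamming distance is 4.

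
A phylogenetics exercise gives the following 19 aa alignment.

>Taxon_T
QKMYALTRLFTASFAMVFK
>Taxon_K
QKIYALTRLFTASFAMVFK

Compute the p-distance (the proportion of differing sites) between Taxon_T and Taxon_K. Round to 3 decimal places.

A single mismatch occurs at site 3 (M↔I).
There are 1 differences over 19 sites, so p = 1/19 = 0.053.

0.053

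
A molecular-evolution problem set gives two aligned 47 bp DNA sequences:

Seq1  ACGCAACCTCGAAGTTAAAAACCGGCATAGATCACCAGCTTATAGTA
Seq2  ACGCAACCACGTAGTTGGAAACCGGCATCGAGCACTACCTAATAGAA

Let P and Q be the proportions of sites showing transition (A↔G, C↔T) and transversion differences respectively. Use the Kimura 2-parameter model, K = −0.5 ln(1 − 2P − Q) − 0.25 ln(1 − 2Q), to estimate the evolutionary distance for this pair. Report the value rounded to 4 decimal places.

0.2503

Differing sites — 9:T/A (Tv); 12:A/T (Tv); 17:A/G (Ti); 18:A/G (Ti); 29:A/C (Tv); 32:T/G (Tv); 36:C/T (Ti); 38:G/C (Tv); 41:T/A (Tv); 46:T/A (Tv).
Of the 10 differences, 3 transitions and 7 transversions over 47 sites: P = 3/47 = 0.063830, Q = 7/47 = 0.148936.
d = −0.5·ln(0.723404) − 0.25·ln(0.702128) = −0.5·(-0.323787) − 0.25·(-0.353640) = 0.2503.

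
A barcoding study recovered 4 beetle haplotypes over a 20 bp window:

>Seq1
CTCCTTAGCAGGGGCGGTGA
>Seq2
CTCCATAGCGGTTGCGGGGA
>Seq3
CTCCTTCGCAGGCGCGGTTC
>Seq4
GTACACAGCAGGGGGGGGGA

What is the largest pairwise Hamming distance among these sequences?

Pairwise Hamming distances:
  Seq1 vs Seq2: 5
  Seq1 vs Seq3: 4
  Seq1 vs Seq4: 6
  Seq2 vs Seq3: 8
  Seq2 vs Seq4: 7
  Seq3 vs Seq4: 10
The largest is 10, between Seq3 and Seq4.

10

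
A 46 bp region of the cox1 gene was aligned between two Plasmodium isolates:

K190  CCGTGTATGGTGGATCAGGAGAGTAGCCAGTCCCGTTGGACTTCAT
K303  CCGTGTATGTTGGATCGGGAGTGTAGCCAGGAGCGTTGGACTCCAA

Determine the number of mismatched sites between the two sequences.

The sequences differ at positions 10 (G/T), 17 (A/G), 22 (A/T), 31 (T/G), 32 (C/A), 33 (C/G), 43 (T/C), 46 (T/A).
That gives 8 mismatches out of 46 aligned sites, so the Hamming distance is 8.

8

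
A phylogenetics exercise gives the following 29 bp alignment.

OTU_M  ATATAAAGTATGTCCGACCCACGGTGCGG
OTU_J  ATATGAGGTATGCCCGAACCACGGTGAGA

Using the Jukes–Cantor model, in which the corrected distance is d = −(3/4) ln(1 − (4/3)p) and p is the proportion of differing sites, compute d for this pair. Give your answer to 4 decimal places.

0.2421

Mismatches occur at site 5 (A↔G), site 7 (A↔G), site 13 (T↔C), site 18 (C↔A), site 27 (C↔A), site 29 (G↔A).
p = 6/29 = 0.206897.
d = −0.75 · ln(1 − (4/3)·0.206897) = −0.75 · ln(0.724137) = −0.75 · (-0.322775) = 0.2421.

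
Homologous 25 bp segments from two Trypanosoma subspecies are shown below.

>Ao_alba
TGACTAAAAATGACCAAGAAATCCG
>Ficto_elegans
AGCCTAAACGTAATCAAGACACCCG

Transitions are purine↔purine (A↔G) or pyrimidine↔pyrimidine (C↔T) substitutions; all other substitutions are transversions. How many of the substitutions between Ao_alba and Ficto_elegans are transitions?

4

The sequences differ at positions 1 (T/A, transversion), 3 (A/C, transversion), 9 (A/C, transversion), 10 (A/G, transition), 12 (G/A, transition), 14 (C/T, transition), 20 (A/C, transversion), 22 (T/C, transition).
Of the 8 differences, 4 transitions and 4 transversions, so the answer is 4.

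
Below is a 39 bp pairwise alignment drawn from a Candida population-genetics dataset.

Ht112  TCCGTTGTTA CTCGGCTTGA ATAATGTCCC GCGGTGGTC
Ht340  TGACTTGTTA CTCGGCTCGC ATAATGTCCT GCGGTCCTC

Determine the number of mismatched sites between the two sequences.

Differing sites — 2:C/G; 3:C/A; 4:G/C; 18:T/C; 20:A/C; 30:C/T; 36:G/C; 37:G/C.
That gives 8 mismatches out of 39 aligned sites, so the Hamming distance is 8.

8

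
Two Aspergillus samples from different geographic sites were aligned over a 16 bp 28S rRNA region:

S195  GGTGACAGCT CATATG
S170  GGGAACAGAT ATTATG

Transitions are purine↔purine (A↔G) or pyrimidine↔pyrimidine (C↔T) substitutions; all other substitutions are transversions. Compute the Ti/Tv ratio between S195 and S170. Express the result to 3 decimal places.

0.250

The sequences differ at positions 3 (T/G, transversion), 4 (G/A, transition), 9 (C/A, transversion), 11 (C/A, transversion), 12 (A/T, transversion).
Of the 5 differences, 1 transition and 4 transversions, so Ti/Tv = 1/4 = 0.250.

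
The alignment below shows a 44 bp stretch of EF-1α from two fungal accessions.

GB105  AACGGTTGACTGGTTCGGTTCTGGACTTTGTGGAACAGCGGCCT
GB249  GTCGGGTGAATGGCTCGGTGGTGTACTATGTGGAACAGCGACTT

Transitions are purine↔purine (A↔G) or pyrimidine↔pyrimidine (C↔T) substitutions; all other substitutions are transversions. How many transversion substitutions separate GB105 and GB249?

7

Mismatches occur at site 1 (A→G, transition), site 2 (A→T, transversion), site 6 (T→G, transversion), site 10 (C→A, transversion), site 14 (T→C, transition), site 20 (T→G, transversion), site 21 (C→G, transversion), site 24 (G→T, transversion), site 28 (T→A, transversion), site 41 (G→A, transition), site 43 (C→T, transition).
Of the 11 differences, 4 transitions and 7 transversions, so the answer is 7.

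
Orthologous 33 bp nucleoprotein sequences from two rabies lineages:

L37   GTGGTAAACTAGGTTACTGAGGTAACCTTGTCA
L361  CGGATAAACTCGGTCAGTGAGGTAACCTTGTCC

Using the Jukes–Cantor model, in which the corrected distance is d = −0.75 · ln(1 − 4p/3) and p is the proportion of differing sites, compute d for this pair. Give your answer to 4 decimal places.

0.2493

Mismatches occur at site 1 (G/C), site 2 (T/G), site 4 (G/A), site 11 (A/C), site 15 (T/C), site 17 (C/G), site 33 (A/C).
p = 7/33 = 0.212121.
d = −0.75 · ln(1 − (4/3)·0.212121) = −0.75 · ln(0.717172) = −0.75 · (-0.332440) = 0.2493.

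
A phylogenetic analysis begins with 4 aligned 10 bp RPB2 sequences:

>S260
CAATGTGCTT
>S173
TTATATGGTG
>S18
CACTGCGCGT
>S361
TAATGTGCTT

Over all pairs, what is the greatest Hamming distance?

8

Pairwise Hamming distances:
  S260 vs S173: 5
  S260 vs S18: 3
  S260 vs S361: 1
  S173 vs S18: 8
  S173 vs S361: 4
  S18 vs S361: 4
The largest is 8, between S173 and S18.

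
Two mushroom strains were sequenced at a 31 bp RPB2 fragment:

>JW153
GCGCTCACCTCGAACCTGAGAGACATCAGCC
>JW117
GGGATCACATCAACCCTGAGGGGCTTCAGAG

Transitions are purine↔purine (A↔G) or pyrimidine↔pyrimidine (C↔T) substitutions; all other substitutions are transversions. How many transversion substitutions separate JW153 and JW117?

7

Mismatches occur at site 2 (C→G, transversion), site 4 (C→A, transversion), site 9 (C→A, transversion), site 12 (G→A, transition), site 14 (A→C, transversion), site 21 (A→G, transition), site 23 (A→G, transition), site 25 (A→T, transversion), site 30 (C→A, transversion), site 31 (C→G, transversion).
Of the 10 differences, 3 transitions and 7 transversions, so the answer is 7.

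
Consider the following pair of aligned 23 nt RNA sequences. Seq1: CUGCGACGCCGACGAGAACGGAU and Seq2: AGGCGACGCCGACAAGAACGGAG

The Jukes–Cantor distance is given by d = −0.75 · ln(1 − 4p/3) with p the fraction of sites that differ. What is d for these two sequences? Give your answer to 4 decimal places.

0.1979

Differing sites — 1:C/A; 2:U/G; 14:G/A; 23:U/G.
p = 4/23 = 0.173913.
d = −0.75 · ln(1 − (4/3)·0.173913) = −0.75 · ln(0.768116) = −0.75 · (-0.263815) = 0.1979.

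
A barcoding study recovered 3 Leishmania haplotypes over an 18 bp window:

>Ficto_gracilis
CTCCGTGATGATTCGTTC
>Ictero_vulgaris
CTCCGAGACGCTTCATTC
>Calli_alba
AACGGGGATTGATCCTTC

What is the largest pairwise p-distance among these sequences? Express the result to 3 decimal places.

0.500

Pairwise Hamming distances:
  Ficto_gracilis vs Ictero_vulgaris: 4
  Ficto_gracilis vs Calli_alba: 8
  Ictero_vulgaris vs Calli_alba: 9
The largest is 9 mismatches, between Ictero_vulgaris and Calli_alba; p = 9/18 = 0.500.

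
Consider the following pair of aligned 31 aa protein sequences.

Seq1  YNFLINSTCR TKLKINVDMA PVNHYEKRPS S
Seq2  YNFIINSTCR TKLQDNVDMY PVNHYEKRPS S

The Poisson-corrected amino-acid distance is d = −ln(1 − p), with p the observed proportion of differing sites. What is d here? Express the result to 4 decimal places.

0.1382

The sequences differ at positions 4 (L/I), 14 (K/Q), 15 (I/D), 20 (A/Y).
p = 4/31 = 0.129032.
d = −ln(1 − 0.129032) = −ln(0.870968) = 0.1382.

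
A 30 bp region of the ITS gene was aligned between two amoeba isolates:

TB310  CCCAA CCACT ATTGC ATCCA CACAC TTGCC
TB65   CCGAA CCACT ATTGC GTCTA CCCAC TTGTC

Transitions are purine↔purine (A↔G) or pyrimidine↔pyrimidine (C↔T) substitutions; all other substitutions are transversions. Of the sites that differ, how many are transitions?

Differing sites — 3:C/G (Tv); 16:A/G (Ti); 19:C/T (Ti); 22:A/C (Tv); 29:C/T (Ti).
Of the 5 differences, 3 transitions and 2 transversions, so the answer is 3.

3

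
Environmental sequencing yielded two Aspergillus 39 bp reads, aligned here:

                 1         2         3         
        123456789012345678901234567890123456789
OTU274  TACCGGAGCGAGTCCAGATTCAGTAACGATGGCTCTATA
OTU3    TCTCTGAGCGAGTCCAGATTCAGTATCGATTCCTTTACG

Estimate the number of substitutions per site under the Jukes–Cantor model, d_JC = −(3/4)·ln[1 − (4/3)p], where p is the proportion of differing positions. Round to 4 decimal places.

The sequences differ at positions 2 (A/C), 3 (C/T), 5 (G/T), 26 (A/T), 31 (G/T), 32 (G/C), 35 (C/T), 38 (T/C), 39 (A/G).
p = 9/39 = 0.230769.
d = −0.75 · ln(1 − (4/3)·0.230769) = −0.75 · ln(0.692308) = −0.75 · (-0.367724) = 0.2758.

0.2758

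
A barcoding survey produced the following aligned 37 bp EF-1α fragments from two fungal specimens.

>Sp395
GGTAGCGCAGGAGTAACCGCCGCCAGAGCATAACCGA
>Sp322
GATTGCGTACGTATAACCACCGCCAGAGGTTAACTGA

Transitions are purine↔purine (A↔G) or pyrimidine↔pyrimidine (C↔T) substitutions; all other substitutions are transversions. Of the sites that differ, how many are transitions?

Differing sites — 2:G/A (Ti); 4:A/T (Tv); 8:C/T (Ti); 10:G/C (Tv); 12:A/T (Tv); 13:G/A (Ti); 19:G/A (Ti); 29:C/G (Tv); 30:A/T (Tv); 35:C/T (Ti).
Of the 10 differences, 5 transitions and 5 transversions, so the answer is 5.

5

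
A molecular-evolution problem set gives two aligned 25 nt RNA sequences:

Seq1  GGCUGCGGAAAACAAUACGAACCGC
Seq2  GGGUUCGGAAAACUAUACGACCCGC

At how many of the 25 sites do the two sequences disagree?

4

The sequences differ at positions 3 (C/G), 5 (G/U), 14 (A/U), 21 (A/C).
That gives 4 mismatches out of 25 aligned sites, so the Hamming distance is 4.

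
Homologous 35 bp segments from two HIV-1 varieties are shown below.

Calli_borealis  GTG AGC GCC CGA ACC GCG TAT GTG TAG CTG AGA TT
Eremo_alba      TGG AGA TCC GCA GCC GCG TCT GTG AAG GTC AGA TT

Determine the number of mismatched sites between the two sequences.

The sequences differ at positions 1 (G/T), 2 (T/G), 6 (C/A), 7 (G/T), 10 (C/G), 11 (G/C), 13 (A/G), 20 (A/C), 25 (T/A), 28 (C/G), 30 (G/C).
That gives 11 mismatches out of 35 aligned sites, so the Hamming distance is 11.

11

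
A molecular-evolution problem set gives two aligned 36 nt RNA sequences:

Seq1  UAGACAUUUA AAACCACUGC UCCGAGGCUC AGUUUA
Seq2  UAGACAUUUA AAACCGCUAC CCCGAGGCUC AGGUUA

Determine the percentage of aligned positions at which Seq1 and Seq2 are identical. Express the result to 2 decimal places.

88.89%

The sequences differ at positions 16 (A/G), 19 (G/A), 21 (U/C), 33 (U/G).
32 of the 36 sites match, so the percent identity is 32/36 × 100 = 88.89%.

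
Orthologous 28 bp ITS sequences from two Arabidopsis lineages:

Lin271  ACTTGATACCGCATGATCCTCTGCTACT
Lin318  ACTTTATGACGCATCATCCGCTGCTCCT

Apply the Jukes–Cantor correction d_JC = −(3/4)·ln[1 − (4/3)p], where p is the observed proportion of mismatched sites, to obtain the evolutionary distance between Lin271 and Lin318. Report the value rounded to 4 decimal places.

0.2524

Differing sites — 5:G/T; 8:A/G; 9:C/A; 15:G/C; 20:T/G; 26:A/C.
p = 6/28 = 0.214286.
d = −0.75 · ln(1 − (4/3)·0.214286) = −0.75 · ln(0.714285) = −0.75 · (-0.336473) = 0.2524.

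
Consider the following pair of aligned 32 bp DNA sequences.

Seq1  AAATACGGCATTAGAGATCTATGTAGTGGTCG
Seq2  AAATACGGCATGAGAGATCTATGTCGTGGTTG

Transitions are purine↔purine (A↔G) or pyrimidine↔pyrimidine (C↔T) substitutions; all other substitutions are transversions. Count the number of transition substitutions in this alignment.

1

Mismatches occur at site 12 (T/G, transversion), site 25 (A/C, transversion), site 31 (C/T, transition).
Of the 3 differences, 1 transition and 2 transversions, so the answer is 1.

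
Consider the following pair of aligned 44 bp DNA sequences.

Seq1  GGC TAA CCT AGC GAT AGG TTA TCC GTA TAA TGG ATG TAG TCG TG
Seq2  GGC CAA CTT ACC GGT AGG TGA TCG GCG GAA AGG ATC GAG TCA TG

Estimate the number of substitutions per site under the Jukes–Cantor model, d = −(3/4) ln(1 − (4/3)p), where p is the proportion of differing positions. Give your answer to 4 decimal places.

Differing sites — 4:T/C; 8:C/T; 11:G/C; 14:A/G; 20:T/G; 24:C/G; 26:T/C; 27:A/G; 28:T/G; 31:T/A; 36:G/C; 37:T/G; 42:G/A.
p = 13/44 = 0.295455.
d = −0.75 · ln(1 − (4/3)·0.295455) = −0.75 · ln(0.606060) = −0.75 · (-0.500776) = 0.3756.

0.3756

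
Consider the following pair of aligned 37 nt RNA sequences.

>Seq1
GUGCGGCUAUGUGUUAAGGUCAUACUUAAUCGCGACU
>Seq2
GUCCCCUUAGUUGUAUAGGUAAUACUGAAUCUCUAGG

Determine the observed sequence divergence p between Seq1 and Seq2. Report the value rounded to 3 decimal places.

0.378

Differing sites — 3:G/C; 5:G/C; 6:G/C; 7:C/U; 10:U/G; 11:G/U; 15:U/A; 16:A/U; 21:C/A; 27:U/G; 32:G/U; 34:G/U; 36:C/G; 37:U/G.
There are 14 differences over 37 sites, so p = 14/37 = 0.378.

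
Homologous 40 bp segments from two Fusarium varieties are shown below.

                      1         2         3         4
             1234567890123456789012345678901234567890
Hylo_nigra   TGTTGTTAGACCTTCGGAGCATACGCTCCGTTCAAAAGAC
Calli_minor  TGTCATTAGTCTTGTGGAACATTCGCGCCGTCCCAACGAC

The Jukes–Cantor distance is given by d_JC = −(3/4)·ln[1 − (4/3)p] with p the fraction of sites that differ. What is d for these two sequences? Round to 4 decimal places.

Mismatches occur at site 4 (T/C), site 5 (G/A), site 10 (A/T), site 12 (C/T), site 14 (T/G), site 15 (C/T), site 19 (G/A), site 23 (A/T), site 27 (T/G), site 32 (T/C), site 34 (A/C), site 37 (A/C).
p = 12/40 = 0.300000.
d = −0.75 · ln(1 − (4/3)·0.300000) = −0.75 · ln(0.600000) = −0.75 · (-0.510826) = 0.3831.

0.3831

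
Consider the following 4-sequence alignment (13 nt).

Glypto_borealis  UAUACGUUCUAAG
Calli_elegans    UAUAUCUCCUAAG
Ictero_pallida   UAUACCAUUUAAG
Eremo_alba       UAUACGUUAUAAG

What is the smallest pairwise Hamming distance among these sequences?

Pairwise Hamming distances:
  Glypto_borealis vs Calli_elegans: 3
  Glypto_borealis vs Ictero_pallida: 3
  Glypto_borealis vs Eremo_alba: 1
  Calli_elegans vs Ictero_pallida: 4
  Calli_elegans vs Eremo_alba: 4
  Ictero_pallida vs Eremo_alba: 3
The smallest is 1, between Glypto_borealis and Eremo_alba.

1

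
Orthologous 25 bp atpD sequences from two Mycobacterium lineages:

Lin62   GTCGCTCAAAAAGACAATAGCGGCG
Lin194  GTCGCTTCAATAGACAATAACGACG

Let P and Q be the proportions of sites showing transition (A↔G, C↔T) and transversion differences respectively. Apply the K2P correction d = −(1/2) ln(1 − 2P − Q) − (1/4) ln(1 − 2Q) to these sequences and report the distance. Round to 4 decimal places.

0.2364

The sequences differ at positions 7 (C/T, transition), 8 (A/C, transversion), 11 (A/T, transversion), 20 (G/A, transition), 23 (G/A, transition).
Of the 5 differences, 3 transitions and 2 transversions over 25 sites: P = 3/25 = 0.120000, Q = 2/25 = 0.080000.
d = −0.5·ln(0.680000) − 0.25·ln(0.840000) = −0.5·(-0.385662) − 0.25·(-0.174353) = 0.2364.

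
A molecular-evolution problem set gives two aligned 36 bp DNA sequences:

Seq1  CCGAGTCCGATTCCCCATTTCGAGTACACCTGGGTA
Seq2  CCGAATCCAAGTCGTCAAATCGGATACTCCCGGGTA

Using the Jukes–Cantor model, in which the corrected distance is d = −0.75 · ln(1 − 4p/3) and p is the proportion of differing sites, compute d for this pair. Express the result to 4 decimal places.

The sequences differ at positions 5 (G/A), 9 (G/A), 11 (T/G), 14 (C/G), 15 (C/T), 18 (T/A), 19 (T/A), 23 (A/G), 24 (G/A), 28 (A/T), 31 (T/C).
p = 11/36 = 0.305556.
d = −0.75 · ln(1 − (4/3)·0.305556) = −0.75 · ln(0.592592) = −0.75 · (-0.523249) = 0.3924.

0.3924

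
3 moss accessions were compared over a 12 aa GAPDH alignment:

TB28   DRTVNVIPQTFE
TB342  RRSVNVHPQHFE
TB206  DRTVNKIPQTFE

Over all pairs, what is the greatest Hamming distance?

Pairwise Hamming distances:
  TB28 vs TB342: 4
  TB28 vs TB206: 1
  TB342 vs TB206: 5
The largest is 5, between TB342 and TB206.

5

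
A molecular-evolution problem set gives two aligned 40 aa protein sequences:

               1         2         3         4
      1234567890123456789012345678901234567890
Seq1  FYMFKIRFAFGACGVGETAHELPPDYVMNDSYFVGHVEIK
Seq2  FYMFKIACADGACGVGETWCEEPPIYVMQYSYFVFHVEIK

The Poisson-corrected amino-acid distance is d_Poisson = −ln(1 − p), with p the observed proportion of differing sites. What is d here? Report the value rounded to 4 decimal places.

0.2877

Mismatches occur at site 7 (R↔A), site 8 (F↔C), site 10 (F↔D), site 19 (A↔W), site 20 (H↔C), site 22 (L↔E), site 25 (D↔I), site 29 (N↔Q), site 30 (D↔Y), site 35 (G↔F).
p = 10/40 = 0.250000.
d = −ln(1 − 0.250000) = −ln(0.750000) = 0.2877.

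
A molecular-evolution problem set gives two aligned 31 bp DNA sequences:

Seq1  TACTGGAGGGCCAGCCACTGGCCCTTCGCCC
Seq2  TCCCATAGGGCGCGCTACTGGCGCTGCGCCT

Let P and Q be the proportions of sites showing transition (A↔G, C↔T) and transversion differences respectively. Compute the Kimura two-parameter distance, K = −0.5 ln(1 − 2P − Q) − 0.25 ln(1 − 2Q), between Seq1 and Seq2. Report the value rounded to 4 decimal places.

0.4228

Differing sites — 2:A/C (Tv); 4:T/C (Ti); 5:G/A (Ti); 6:G/T (Tv); 12:C/G (Tv); 13:A/C (Tv); 16:C/T (Ti); 23:C/G (Tv); 26:T/G (Tv); 31:C/T (Ti).
Of the 10 differences, 4 transitions and 6 transversions over 31 sites: P = 4/31 = 0.129032, Q = 6/31 = 0.193548.
d = −0.5·ln(0.548388) − 0.25·ln(0.612904) = −0.5·(-0.600772) − 0.25·(-0.489547) = 0.4228.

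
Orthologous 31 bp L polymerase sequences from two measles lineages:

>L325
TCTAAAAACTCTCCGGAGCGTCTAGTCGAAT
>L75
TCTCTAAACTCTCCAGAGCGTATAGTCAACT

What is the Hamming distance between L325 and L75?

Mismatches occur at site 4 (A↔C), site 5 (A↔T), site 15 (G↔A), site 22 (C↔A), site 28 (G↔A), site 30 (A↔C).
That gives 6 mismatches out of 31 aligned sites, so the Hamming distance is 6.

6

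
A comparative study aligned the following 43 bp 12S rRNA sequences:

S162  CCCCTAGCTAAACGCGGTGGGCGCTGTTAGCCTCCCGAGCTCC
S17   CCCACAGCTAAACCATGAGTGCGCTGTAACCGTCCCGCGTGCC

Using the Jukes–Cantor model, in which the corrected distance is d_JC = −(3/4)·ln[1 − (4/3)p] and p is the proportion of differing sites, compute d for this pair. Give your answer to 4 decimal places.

0.3870

Differing sites — 4:C/A; 5:T/C; 14:G/C; 15:C/A; 16:G/T; 18:T/A; 20:G/T; 28:T/A; 30:G/C; 32:C/G; 38:A/C; 40:C/T; 41:T/G.
p = 13/43 = 0.302326.
d = −0.75 · ln(1 − (4/3)·0.302326) = −0.75 · ln(0.596899) = −0.75 · (-0.516007) = 0.3870.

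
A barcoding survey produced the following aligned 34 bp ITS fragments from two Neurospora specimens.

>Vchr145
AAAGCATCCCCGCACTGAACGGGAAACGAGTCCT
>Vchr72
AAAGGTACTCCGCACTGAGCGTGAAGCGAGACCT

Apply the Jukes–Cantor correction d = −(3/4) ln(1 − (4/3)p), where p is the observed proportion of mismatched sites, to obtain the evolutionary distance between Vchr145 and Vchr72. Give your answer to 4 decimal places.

Mismatches occur at site 5 (C↔G), site 6 (A↔T), site 7 (T↔A), site 9 (C↔T), site 19 (A↔G), site 22 (G↔T), site 26 (A↔G), site 31 (T↔A).
p = 8/34 = 0.235294.
d = −0.75 · ln(1 − (4/3)·0.235294) = −0.75 · ln(0.686275) = −0.75 · (-0.376477) = 0.2824.

0.2824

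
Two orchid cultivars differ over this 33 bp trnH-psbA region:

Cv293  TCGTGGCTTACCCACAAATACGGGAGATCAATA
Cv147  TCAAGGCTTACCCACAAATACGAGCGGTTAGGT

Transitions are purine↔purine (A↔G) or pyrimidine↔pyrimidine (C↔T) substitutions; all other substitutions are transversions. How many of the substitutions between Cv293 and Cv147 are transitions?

5

Differing sites — 3:G/A (Ti); 4:T/A (Tv); 23:G/A (Ti); 25:A/C (Tv); 27:A/G (Ti); 29:C/T (Ti); 31:A/G (Ti); 32:T/G (Tv); 33:A/T (Tv).
Of the 9 differences, 5 transitions and 4 transversions, so the answer is 5.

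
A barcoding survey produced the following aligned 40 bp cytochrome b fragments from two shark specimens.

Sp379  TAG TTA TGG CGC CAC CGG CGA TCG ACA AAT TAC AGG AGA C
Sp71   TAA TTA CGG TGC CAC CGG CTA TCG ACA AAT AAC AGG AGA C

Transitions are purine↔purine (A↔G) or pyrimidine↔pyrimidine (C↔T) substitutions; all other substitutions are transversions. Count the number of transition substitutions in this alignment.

3

Differing sites — 3:G/A (Ti); 7:T/C (Ti); 10:C/T (Ti); 20:G/T (Tv); 31:T/A (Tv).
Of the 5 differences, 3 transitions and 2 transversions, so the answer is 3.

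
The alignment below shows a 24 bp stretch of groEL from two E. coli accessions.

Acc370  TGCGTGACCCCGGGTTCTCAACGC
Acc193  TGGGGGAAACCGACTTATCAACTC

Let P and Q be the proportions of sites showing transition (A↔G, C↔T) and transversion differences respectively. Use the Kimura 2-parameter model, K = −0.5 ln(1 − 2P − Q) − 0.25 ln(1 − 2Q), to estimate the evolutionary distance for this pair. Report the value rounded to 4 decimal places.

Mismatches occur at site 3 (C↔G, transversion), site 5 (T↔G, transversion), site 8 (C↔A, transversion), site 9 (C↔A, transversion), site 13 (G↔A, transition), site 14 (G↔C, transversion), site 17 (C↔A, transversion), site 23 (G↔T, transversion).
Of the 8 differences, 1 transition and 7 transversions over 24 sites: P = 1/24 = 0.041667, Q = 7/24 = 0.291667.
d = −0.5·ln(0.624999) − 0.25·ln(0.416666) = −0.5·(-0.470005) − 0.25·(-0.875470) = 0.4539.

0.4539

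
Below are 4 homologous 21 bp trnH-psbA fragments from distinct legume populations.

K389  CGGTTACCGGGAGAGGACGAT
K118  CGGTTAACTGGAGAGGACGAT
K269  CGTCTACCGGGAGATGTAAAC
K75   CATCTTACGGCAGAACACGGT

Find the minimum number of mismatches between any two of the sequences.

Pairwise Hamming distances:
  K389 vs K118: 2
  K389 vs K269: 7
  K389 vs K75: 9
  K118 vs K269: 9
  K118 vs K75: 9
  K269 vs K75: 11
The smallest is 2, between K389 and K118.

2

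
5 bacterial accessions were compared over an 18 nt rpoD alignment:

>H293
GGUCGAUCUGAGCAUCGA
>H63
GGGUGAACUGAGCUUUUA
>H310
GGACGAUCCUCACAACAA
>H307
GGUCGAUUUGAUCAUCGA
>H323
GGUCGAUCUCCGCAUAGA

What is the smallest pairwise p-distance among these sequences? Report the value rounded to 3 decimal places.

0.111

Pairwise Hamming distances:
  H293 vs H63: 6
  H293 vs H310: 7
  H293 vs H307: 2
  H293 vs H323: 3
  H63 vs H310: 11
  H63 vs H307: 8
  H63 vs H323: 8
  H310 vs H307: 8
  H310 vs H323: 7
  H307 vs H323: 5
The smallest is 2 mismatches, between H293 and H307; p = 2/18 = 0.111.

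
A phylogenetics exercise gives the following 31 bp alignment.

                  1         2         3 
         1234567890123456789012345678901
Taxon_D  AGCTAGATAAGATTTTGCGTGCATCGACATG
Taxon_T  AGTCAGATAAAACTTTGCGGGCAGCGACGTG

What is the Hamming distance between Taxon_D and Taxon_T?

7

Mismatches occur at site 3 (C/T), site 4 (T/C), site 11 (G/A), site 13 (T/C), site 20 (T/G), site 24 (T/G), site 29 (A/G).
That gives 7 mismatches out of 31 aligned sites, so the Hamming distance is 7.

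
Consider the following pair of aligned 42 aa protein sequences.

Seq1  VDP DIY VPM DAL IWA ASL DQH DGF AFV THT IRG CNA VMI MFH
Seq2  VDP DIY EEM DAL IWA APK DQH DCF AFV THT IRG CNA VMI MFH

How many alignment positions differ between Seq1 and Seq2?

Mismatches occur at site 7 (V↔E), site 8 (P↔E), site 17 (S↔P), site 18 (L↔K), site 23 (G↔C).
That gives 5 mismatches out of 42 aligned sites, so the Hamming distance is 5.

5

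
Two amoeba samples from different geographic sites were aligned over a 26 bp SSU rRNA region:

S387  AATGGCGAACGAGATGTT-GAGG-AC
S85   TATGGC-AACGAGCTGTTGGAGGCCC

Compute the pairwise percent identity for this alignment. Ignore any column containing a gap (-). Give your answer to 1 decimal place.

87.0%

Excluding the 3 gap columns leaves 23 comparable sites.
Differing sites — 1:A/T; 14:A/C; 25:A/C.
20 of the 23 comparable sites match, so the percent identity is 20/23 × 100 = 87.0%.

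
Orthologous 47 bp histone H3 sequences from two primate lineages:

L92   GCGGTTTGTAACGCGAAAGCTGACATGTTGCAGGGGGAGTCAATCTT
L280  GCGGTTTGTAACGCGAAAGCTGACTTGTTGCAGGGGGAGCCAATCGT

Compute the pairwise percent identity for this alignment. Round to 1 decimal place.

93.6%

Mismatches occur at site 25 (A→T), site 40 (T→C), site 46 (T→G).
44 of the 47 sites match, so the percent identity is 44/47 × 100 = 93.6%.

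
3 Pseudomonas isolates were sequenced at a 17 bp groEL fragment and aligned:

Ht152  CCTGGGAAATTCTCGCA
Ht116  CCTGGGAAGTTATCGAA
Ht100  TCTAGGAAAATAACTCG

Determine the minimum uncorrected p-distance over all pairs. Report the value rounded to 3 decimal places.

0.176

Pairwise Hamming distances:
  Ht152 vs Ht116: 3
  Ht152 vs Ht100: 7
  Ht116 vs Ht100: 8
The smallest is 3 mismatches, between Ht152 and Ht116; p = 3/17 = 0.176.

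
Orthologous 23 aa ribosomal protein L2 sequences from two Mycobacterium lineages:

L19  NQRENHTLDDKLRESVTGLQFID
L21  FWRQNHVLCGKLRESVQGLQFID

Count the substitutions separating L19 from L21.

7

The sequences differ at positions 1 (N/F), 2 (Q/W), 4 (E/Q), 7 (T/V), 9 (D/C), 10 (D/G), 17 (T/Q).
That gives 7 mismatches out of 23 aligned sites, so the Hamming distance is 7.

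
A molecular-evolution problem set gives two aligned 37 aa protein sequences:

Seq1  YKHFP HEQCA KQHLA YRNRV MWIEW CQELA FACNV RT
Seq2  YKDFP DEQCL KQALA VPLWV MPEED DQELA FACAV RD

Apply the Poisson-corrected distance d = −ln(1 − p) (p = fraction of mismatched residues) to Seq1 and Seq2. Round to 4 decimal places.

0.4754

The sequences differ at positions 3 (H/D), 6 (H/D), 10 (A/L), 13 (H/A), 16 (Y/V), 17 (R/P), 18 (N/L), 19 (R/W), 22 (W/P), 23 (I/E), 25 (W/D), 26 (C/D), 34 (N/A), 37 (T/D).
p = 14/37 = 0.378378.
d = −ln(1 − 0.378378) = −ln(0.621622) = 0.4754.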